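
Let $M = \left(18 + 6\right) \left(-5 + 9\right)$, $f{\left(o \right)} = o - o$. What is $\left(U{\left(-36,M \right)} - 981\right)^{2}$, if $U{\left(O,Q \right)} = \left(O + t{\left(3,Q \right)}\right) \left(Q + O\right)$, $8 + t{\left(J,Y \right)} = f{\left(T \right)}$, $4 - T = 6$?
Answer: $13111641$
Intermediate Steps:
$T = -2$ ($T = 4 - 6 = -2$)
$f{\left(o \right)} = 0$
$t{\left(J,Y \right)} = -8$ ($t{\left(J,Y \right)} = -8 + 0 = -8$)
$M = 96$ ($M = 24 \cdot 4 = 96$)
$U{\left(O,Q \right)} = \left(-8 + O\right) \left(O + Q\right)$ ($U{\left(O,Q \right)} = \left(O - 8\right) \left(Q + O\right) = \left(-8 + O\right) \left(O + Q\right)$)
$\left(U{\left(-36,M \right)} - 981\right)^{2} = \left(\left(\left(-36\right)^{2} - -288 - 768 - 3456\right) - 981\right)^{2} = \left(\left(1296 + 288 - 768 - 3456\right) - 981\right)^{2} = \left(-2640 - 981\right)^{2} = \left(-3621\right)^{2} = 13111641$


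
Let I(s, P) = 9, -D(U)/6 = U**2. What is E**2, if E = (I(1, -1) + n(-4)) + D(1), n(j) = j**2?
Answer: 361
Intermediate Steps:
D(U) = -6*U**2
E = 19 (E = (9 + (-4)**2) - 6*1**2 = (9 + 16) - 6*1 = 25 - 6 = 19)
E**2 = 19**2 = 361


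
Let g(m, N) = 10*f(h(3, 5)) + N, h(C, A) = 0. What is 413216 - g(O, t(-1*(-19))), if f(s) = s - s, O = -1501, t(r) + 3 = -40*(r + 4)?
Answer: 414139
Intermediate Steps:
t(r) = -163 - 40*r (t(r) = -3 - 40*(r + 4) = -3 - 40*(4 + r) = -3 + (-160 - 40*r) = -163 - 40*r)
f(s) = 0
g(m, N) = N (g(m, N) = 10*0 + N = 0 + N = N)
413216 - g(O, t(-1*(-19))) = 413216 - (-163 - (-40)*(-19)) = 413216 - (-163 - 40*19) = 413216 - (-163 - 760) = 413216 - 1*(-923) = 413216 + 923 = 414139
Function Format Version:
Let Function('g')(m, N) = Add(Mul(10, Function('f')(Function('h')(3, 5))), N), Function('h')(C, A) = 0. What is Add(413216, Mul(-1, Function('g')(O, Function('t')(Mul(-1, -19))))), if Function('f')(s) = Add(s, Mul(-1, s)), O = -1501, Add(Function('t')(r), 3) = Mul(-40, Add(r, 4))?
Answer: 414139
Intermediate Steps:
Function('t')(r) = Add(-163, Mul(-40, r)) (Function('t')(r) = Add(-3, Mul(-40, Add(r, 4))) = Add(-3, Mul(-40, Add(4, r))) = Add(-3, Add(-160, Mul(-40, r))) = Add(-163, Mul(-40, r)))
Function('f')(s) = 0
Function('g')(m, N) = N (Function('g')(m, N) = Add(Mul(10, 0), N) = Add(0, N) = N)
Add(413216, Mul(-1, Function('g')(O, Function('t')(Mul(-1, -19))))) = Add(413216, Mul(-1, Add(-163, Mul(-40, Mul(-1, -19))))) = Add(413216, Mul(-1, Add(-163, Mul(-40, 19)))) = Add(413216, Mul(-1, Add(-163, -760))) = Add(413216, Mul(-1, -923)) = Add(413216, 923) = 414139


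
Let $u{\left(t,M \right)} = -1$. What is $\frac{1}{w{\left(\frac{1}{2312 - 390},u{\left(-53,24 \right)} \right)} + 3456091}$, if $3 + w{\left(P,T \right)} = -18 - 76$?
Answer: $\frac{1}{3455994} \approx 2.8935 \cdot 10^{-7}$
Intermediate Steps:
$w{\left(P,T \right)} = -97$ ($w{\left(P,T \right)} = -3 - 94 = -97$)
$\frac{1}{w{\left(\frac{1}{2312 - 390},u{\left(-53,24 \right)} \right)} + 3456091} = \frac{1}{-97 + 3456091} = \frac{1}{3455994}$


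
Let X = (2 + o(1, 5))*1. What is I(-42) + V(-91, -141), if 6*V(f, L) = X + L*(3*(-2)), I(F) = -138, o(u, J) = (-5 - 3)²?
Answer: 14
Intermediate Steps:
o(u, J) = 64 (o(u, J) = (-8)² = 64)
X = 66 (X = (2 + 64)*1 = 66*1 = 66)
V(f, L) = 11 - L (V(f, L) = (66 + L*(3*(-2)))/6 = (66 + L*(-6))/6 = (66 - 6*L)/6 = 11 - L)
I(-42) + V(-91, -141) = -138 + (11 - 1*(-141)) = -138 + (11 + 141) = -138 + 152 = 14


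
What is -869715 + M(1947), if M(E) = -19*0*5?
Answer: -869715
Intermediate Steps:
M(E) = 0 (M(E) = 0*5 = 0)
-869715 + M(1947) = -869715 + 0 = -869715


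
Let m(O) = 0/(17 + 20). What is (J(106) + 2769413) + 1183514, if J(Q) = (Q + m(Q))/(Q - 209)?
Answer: 407151375/103 ≈ 3.9529e+6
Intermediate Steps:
m(O) = 0 (m(O) = 0/37 = 0*(1/37) = 0)
J(Q) = Q/(-209 + Q) (J(Q) = (Q + 0)/(Q - 209) = Q/(-209 + Q))
(J(106) + 2769413) + 1183514 = (106/(-209 + 106) + 2769413) + 1183514 = (106/(-103) + 2769413) + 1183514 = (106*(-1/103) + 2769413) + 1183514 = (-106/103 + 2769413) + 1183514 = 285249433/103 + 1183514 = 407151375/103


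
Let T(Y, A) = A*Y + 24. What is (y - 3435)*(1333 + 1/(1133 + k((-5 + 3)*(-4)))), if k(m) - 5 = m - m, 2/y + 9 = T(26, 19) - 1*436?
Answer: -380381017115/83074 ≈ -4.5788e+6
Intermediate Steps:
T(Y, A) = 24 + A*Y
y = 2/73 (y = 2/(-9 + ((24 + 19*26) - 1*436)) = 2/(-9 + ((24 + 494) - 436)) = 2/(-9 + (518 - 436)) = 2/(-9 + 82) = 2/73 ≈ 0.027397)
k(m) = 5 (k(m) = 5 + (m - m) = 5 + 0 = 5)
(y - 3435)*(1333 + 1/(1133 + k((-5 + 3)*(-4)))) = (2/73 - 3435)*(1333 + 1/(1133 + 5)) = -250753*(1333 + 1/1138)/73 = -250753/73*1516955/1138 = -380381017115/83074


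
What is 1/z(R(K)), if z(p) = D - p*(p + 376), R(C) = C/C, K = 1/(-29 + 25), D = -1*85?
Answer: -1/462 ≈ -0.0021645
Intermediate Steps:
D = -85
K = -¼ (K = 1/(-4) = -¼ ≈ -0.25000)
R(C) = 1
z(p) = -85 - p*(376 + p) (z(p) = -85 - p*(p + 376) = -85 - p*(376 + p))
1/z(R(K)) = 1/(-85 - 1*1² - 376*1) = 1/(-85 - 1*1 - 376) = 1/(-85 - 1 - 376) = 1/(-462) = -1/462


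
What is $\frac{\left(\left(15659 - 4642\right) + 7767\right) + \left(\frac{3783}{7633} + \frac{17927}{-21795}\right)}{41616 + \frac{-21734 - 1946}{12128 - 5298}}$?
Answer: $\frac{1067144830235461}{2364106274989800} \approx 0.45139$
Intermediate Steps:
$\frac{\left(\left(15659 - 4642\right) + 7767\right) + \left(\frac{3783}{7633} + \frac{17927}{-21795}\right)}{41616 + \frac{-21734 - 1946}{12128 - 5298}} = \frac{\left(11017 + 7767\right) + \left(3783 \cdot \frac{1}{7633} + 17927 \left(- \frac{1}{21795}\right)\right)}{41616 - \frac{23680}{6830}} = \frac{18784 + \left(\frac{3783}{7633} - \frac{17927}{21795}\right)}{41616 - \frac{2368}{683}} = \frac{18784 - \frac{54386306}{166361235}}{41616 - \frac{2368}{683}} = \frac{3124875051934}{166361235 \cdot \frac{28421360}{683}} = \frac{3124875051934}{166361235} \cdot \frac{683}{28421360} = \frac{1067144830235461}{2364106274989800}$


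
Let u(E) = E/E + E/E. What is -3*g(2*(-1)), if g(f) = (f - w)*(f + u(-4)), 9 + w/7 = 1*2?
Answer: 0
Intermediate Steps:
u(E) = 2 (u(E) = 1 + 1 = 2)
w = -49 (w = -63 + 7*(1*2) = -63 + 7*2 = -63 + 14 = -49)
g(f) = (2 + f)*(49 + f) (g(f) = (f - 1*(-49))*(f + 2) = (f + 49)*(2 + f) = (49 + f)*(2 + f) = (2 + f)*(49 + f))
-3*g(2*(-1)) = -3*(98 + (2*(-1))**2 + 51*(2*(-1))) = -3*(98 + (-2)**2 + 51*(-2)) = -3*(98 + 4 - 102) = -3*0 = 0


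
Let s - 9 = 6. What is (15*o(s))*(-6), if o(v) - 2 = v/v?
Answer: -270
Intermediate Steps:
s = 15 (s = 9 + 6 = 15)
o(v) = 3 (o(v) = 2 + v/v = 2 + 1 = 3)
(15*o(s))*(-6) = (15*3)*(-6) = 45*(-6) = -270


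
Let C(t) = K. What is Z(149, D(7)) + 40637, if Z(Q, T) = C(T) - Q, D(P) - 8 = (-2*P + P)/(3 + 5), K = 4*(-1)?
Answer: 40484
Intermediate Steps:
K = -4
D(P) = 8 - P/8 (D(P) = 8 + (-2*P + P)/(3 + 5) = 8 - P/8)
C(t) = -4
Z(Q, T) = -4 - Q
Z(149, D(7)) + 40637 = (-4 - 1*149) + 40637 = (-4 - 149) + 40637 = -153 + 40637 = 40484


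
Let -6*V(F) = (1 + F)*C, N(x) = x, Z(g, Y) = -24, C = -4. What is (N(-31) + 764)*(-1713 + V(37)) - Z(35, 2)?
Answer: -3711107/3 ≈ -1.2370e+6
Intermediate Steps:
V(F) = ⅔ + 2*F/3 (V(F) = -(1 + F)*(-4)/6 = -(-4 - 4*F)/6 = ⅔ + 2*F/3)
(N(-31) + 764)*(-1713 + V(37)) - Z(35, 2) = (-31 + 764)*(-1713 + (⅔ + (⅔)*37)) - 1*(-24) = 733*(-1713 + (⅔ + 74/3)) + 24 = 733*(-1713 + 76/3) + 24 = 733*(-5063/3) + 24 = -3711179/3 + 24 = -3711107/3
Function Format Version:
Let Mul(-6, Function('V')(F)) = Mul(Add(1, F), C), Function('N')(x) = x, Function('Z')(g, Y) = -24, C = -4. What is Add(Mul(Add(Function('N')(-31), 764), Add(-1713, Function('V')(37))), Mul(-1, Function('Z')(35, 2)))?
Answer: Rational(-3711107, 3) ≈ -1.2370e+6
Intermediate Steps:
Function('V')(F) = Add(Rational(2, 3), Mul(Rational(2, 3), F)) (Function('V')(F) = Mul(Rational(-1, 6), Mul(Add(1, F), -4)) = Mul(Rational(-1, 6), Add(-4, Mul(-4, F))) = Add(Rational(2, 3), Mul(Rational(2, 3), F)))
Add(Mul(Add(Function('N')(-31), 764), Add(-1713, Function('V')(37))), Mul(-1, Function('Z')(35, 2))) = Add(Mul(Add(-31, 764), Add(-1713, Add(Rational(2, 3), Mul(Rational(2, 3), 37)))), Mul(-1, -24)) = Add(Mul(733, Add(-1713, Add(Rational(2, 3), Rational(74, 3)))), 24) = Add(Mul(733, Add(-1713, Rational(76, 3))), 24) = Add(Mul(733, Rational(-5063, 3)), 24) = Add(Rational(-3711179, 3), 24) = Rational(-3711107, 3)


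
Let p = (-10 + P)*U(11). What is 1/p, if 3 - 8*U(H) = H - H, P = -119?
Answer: -8/387 ≈ -0.020672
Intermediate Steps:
U(H) = 3/8 (U(H) = 3/8 - (H - H)/8 = 3/8 - 1/8*0 = 3/8 + 0 = 3/8)
p = -387/8 (p = (-10 - 119)*(3/8) = -129*3/8 = -387/8 ≈ -48.375)
1/p = 1/(-387/8) = -8/387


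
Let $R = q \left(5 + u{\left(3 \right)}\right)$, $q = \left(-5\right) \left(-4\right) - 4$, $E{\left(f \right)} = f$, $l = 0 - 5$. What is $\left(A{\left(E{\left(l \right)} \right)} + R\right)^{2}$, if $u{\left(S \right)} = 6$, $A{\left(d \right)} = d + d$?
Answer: $27556$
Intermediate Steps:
$l = -5$ ($l = 0 - 5 = -5$)
$A{\left(d \right)} = 2 d$
$q = 16$ ($q = 20 - 4 = 16$)
$R = 176$ ($R = 16 \left(5 + 6\right) = 16 \cdot 11 = 176$)
$\left(A{\left(E{\left(l \right)} \right)} + R\right)^{2} = \left(2 \left(-5\right) + 176\right)^{2} = \left(-10 + 176\right)^{2} = 166^{2} = 27556$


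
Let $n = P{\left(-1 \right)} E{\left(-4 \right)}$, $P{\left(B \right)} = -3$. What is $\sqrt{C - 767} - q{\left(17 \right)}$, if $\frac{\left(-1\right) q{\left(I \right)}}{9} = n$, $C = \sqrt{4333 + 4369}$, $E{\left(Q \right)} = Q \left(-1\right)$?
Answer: $-108 + i \sqrt{767 - \sqrt{8702}} \approx -108.0 + 25.956 i$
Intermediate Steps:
$E{\left(Q \right)} = - Q$
$C = \sqrt{8702} \approx 93.285$
$n = -12$ ($n = - 3 \left(\left(-1\right) \left(-4\right)\right) = \left(-3\right) 4 = -12$)
$q{\left(I \right)} = 108$ ($q{\left(I \right)} = \left(-9\right) \left(-12\right) = 108$)
$\sqrt{C - 767} - q{\left(17 \right)} = \sqrt{\sqrt{8702} - 767} - 108 = \sqrt{-767 + \sqrt{8702}} - 108 = -108 + \sqrt{-767 + \sqrt{8702}}$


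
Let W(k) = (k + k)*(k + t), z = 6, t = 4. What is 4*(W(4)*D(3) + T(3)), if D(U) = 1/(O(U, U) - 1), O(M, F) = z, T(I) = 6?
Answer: 376/5 ≈ 75.200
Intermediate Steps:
O(M, F) = 6
W(k) = 2*k*(4 + k) (W(k) = (k + k)*(k + 4) = (2*k)*(4 + k) = 2*k*(4 + k))
D(U) = 1/5 (D(U) = 1/(6 - 1) = 1/5)
4*(W(4)*D(3) + T(3)) = 4*((2*4*(4 + 4))*(1/5) + 6) = 4*((2*4*8)*(1/5) + 6) = 4*(64*(1/5) + 6) = 4*(64/5 + 6) = 4*(94/5) = 376/5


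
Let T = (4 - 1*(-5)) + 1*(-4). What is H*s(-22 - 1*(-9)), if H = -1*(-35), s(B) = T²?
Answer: 875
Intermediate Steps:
T = 5 (T = (4 + 5) - 4 = 9 - 4 = 5)
s(B) = 25 (s(B) = 5² = 25)
H = 35
H*s(-22 - 1*(-9)) = 35*25 = 875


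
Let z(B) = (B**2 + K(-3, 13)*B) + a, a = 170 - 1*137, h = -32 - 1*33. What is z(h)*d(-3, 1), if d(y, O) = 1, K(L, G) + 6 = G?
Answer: 3803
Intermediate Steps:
K(L, G) = -6 + G
h = -65 (h = -32 - 33 = -65)
a = 33 (a = 170 - 137 = 33)
z(B) = 33 + B**2 + 7*B (z(B) = (B**2 + (-6 + 13)*B) + 33 = (B**2 + 7*B) + 33 = 33 + B**2 + 7*B)
z(h)*d(-3, 1) = (33 + (-65)**2 + 7*(-65))*1 = (33 + 4225 - 455)*1 = 3803*1 = 3803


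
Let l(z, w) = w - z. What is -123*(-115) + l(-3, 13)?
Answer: 14161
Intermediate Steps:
-123*(-115) + l(-3, 13) = -123*(-115) + (13 - 1*(-3)) = 14145 + (13 + 3) = 14145 + 16 = 14161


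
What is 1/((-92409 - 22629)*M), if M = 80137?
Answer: -1/9218800206 ≈ -1.0847e-10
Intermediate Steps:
1/((-92409 - 22629)*M) = 1/(-92409 - 22629*80137) = (1/80137)/(-115038) = -1/115038*1/80137 = -1/9218800206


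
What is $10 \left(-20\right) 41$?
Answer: $-8200$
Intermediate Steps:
$10 \left(-20\right) 41 = \left(-200\right) 41 = -8200$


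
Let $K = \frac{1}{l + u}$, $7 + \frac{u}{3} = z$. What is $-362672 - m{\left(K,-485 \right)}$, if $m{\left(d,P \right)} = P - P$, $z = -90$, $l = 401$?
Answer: $-362672$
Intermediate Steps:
$u = -291$ ($u = -21 + 3 \left(-90\right) = -21 - 270 = -291$)
$K = \frac{1}{110}$ ($K = \frac{1}{401 - 291} = \frac{1}{110} \approx 0.0090909$)
$m{\left(d,P \right)} = 0$
$-362672 - m{\left(K,-485 \right)} = -362672 - 0 = -362672 + 0 = -362672$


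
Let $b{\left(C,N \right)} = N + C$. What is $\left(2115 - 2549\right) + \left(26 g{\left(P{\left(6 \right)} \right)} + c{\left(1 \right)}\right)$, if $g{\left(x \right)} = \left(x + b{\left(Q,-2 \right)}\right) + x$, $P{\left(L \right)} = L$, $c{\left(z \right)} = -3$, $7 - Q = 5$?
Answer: $-125$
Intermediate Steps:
$Q = 2$ ($Q = 7 - 5 = 2$)
$b{\left(C,N \right)} = C + N$
$g{\left(x \right)} = 2 x$ ($g{\left(x \right)} = \left(x + \left(2 - 2\right)\right) + x = \left(x + 0\right) + x = x + x = 2 x$)
$\left(2115 - 2549\right) + \left(26 g{\left(P{\left(6 \right)} \right)} + c{\left(1 \right)}\right) = \left(2115 - 2549\right) - \left(3 - 26 \cdot 2 \cdot 6\right) = -434 + \left(26 \cdot 12 - 3\right) = -434 + \left(312 - 3\right) = -434 + 309 = -125$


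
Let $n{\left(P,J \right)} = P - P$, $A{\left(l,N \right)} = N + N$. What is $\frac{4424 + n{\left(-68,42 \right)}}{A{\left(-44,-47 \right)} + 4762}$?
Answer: $\frac{1106}{1167} \approx 0.94773$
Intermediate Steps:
$A{\left(l,N \right)} = 2 N$
$n{\left(P,J \right)} = 0$
$\frac{4424 + n{\left(-68,42 \right)}}{A{\left(-44,-47 \right)} + 4762} = \frac{4424 + 0}{2 \left(-47\right) + 4762} = \frac{4424}{-94 + 4762} = \frac{4424}{4668} = 4424 \cdot \frac{1}{4668} = \frac{1106}{1167}$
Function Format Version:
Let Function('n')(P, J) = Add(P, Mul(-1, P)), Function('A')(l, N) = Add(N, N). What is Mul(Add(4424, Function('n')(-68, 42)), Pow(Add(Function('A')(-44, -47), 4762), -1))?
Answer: Rational(1106, 1167) ≈ 0.94773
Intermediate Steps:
Function('A')(l, N) = Mul(2, N)
Function('n')(P, J) = 0
Mul(Add(4424, Function('n')(-68, 42)), Pow(Add(Function('A')(-44, -47), 4762), -1)) = Mul(Add(4424, 0), Pow(Add(Mul(2, -47), 4762), -1)) = Mul(4424, Pow(Add(-94, 4762), -1)) = Mul(4424, Pow(4668, -1)) = Mul(4424, Rational(1, 4668)) = Rational(1106, 1167)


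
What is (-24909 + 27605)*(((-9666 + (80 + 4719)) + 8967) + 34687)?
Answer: 104569752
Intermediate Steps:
(-24909 + 27605)*(((-9666 + (80 + 4719)) + 8967) + 34687) = 2696*(((-9666 + 4799) + 8967) + 34687) = 2696*((-4867 + 8967) + 34687) = 2696*(4100 + 34687) = 2696*38787 = 104569752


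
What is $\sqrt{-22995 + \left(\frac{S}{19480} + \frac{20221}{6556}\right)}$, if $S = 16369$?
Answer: $\frac{17 i \sqrt{20273898269670430}}{15963860} \approx 151.63 i$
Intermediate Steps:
$\sqrt{-22995 + \left(\frac{S}{19480} + \frac{20221}{6556}\right)} = \sqrt{-22995 + \left(\frac{16369}{19480} + \frac{20221}{6556}\right)} = \sqrt{-22995 + \frac{125305061}{31927720}} = \sqrt{- \frac{734052616339}{31927720}} = \frac{17 i \sqrt{20273898269670430}}{15963860}$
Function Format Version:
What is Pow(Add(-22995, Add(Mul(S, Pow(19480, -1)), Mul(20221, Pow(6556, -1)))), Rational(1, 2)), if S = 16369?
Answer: Mul(Rational(17, 15963860), I, Pow(20273898269670430, Rational(1, 2))) ≈ Mul(151.63, I)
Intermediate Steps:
Pow(Add(-22995, Add(Mul(S, Pow(19480, -1)), Mul(20221, Pow(6556, -1)))), Rational(1, 2)) = Pow(Add(-22995, Add(Mul(16369, Pow(19480, -1)), Mul(20221, Pow(6556, -1)))), Rational(1, 2)) = Pow(Add(-22995, Add(Mul(16369, Rational(1, 19480)), Mul(20221, Rational(1, 6556)))), Rational(1, 2)) = Pow(Add(-22995, Add(Rational(16369, 19480), Rational(20221, 6556))), Rational(1, 2)) = Pow(Add(-22995, Rational(125305061, 31927720)), Rational(1, 2)) = Pow(Rational(-734052616339, 31927720), Rational(1, 2)) = Mul(Rational(17, 15963860), I, Pow(20273898269670430, Rational(1, 2)))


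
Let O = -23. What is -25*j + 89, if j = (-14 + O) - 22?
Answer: 1564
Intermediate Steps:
j = -59 (j = (-14 - 23) - 22 = -37 - 22 = -59)
-25*j + 89 = -25*(-59) + 89 = 1475 + 89 = 1564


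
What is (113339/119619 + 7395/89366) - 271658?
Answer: -2903978113380953/10689871554 ≈ -2.7166e+5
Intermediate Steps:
(113339/119619 + 7395/89366) - 271658 = 11013235579/10689871554 - 271658 = -2903978113380953/10689871554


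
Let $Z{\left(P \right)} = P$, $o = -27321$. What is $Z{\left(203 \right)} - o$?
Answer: $27524$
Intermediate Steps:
$Z{\left(203 \right)} - o = 203 - -27321 = 203 + 27321 = 27524$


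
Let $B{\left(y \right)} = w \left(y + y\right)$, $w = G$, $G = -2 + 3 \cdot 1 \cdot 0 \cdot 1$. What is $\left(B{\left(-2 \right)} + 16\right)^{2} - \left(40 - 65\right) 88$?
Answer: $2776$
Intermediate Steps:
$G = -2$ ($G = -2 + 3 \cdot 0 \cdot 1 = -2 + 0 \cdot 1 = -2 + 0 = -2$)
$w = -2$
$B{\left(y \right)} = - 4 y$ ($B{\left(y \right)} = - 2 \left(y + y\right) = - 2 \cdot 2 y = - 4 y$)
$\left(B{\left(-2 \right)} + 16\right)^{2} - \left(40 - 65\right) 88 = \left(\left(-4\right) \left(-2\right) + 16\right)^{2} - \left(40 - 65\right) 88 = \left(8 + 16\right)^{2} - \left(-25\right) 88 = 24^{2} - -2200 = 576 + 2200 = 2776$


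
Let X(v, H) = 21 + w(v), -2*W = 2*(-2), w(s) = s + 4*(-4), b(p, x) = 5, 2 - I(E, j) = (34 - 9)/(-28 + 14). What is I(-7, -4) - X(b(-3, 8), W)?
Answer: -87/14 ≈ -6.2143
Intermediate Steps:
I(E, j) = 53/14 (I(E, j) = 2 - (34 - 9)/(-28 + 14) = 2 - 25/(-14) = 2 - 25*(-1)/14 = 2 - 1*(-25/14) = 2 + 25/14 = 53/14)
w(s) = -16 + s (w(s) = s - 16 = -16 + s)
W = 2 (W = -(-2) = -½*(-4) = 2)
X(v, H) = 5 + v (X(v, H) = 21 + (-16 + v) = 5 + v)
I(-7, -4) - X(b(-3, 8), W) = 53/14 - (5 + 5) = 53/14 - 1*10 = 53/14 - 10 = -87/14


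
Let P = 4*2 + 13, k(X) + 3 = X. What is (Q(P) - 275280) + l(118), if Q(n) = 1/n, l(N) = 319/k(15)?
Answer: -23121283/84 ≈ -2.7525e+5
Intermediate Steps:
k(X) = -3 + X
l(N) = 319/12 (l(N) = 319/(-3 + 15) = 319/12)
P = 21 (P = 8 + 13 = 21)
(Q(P) - 275280) + l(118) = (1/21 - 275280) + 319/12 = -5780879/21 + 319/12 = -23121283/84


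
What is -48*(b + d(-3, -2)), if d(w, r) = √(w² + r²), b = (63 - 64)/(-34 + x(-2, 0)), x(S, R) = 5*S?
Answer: -12/11 - 48*√13 ≈ -174.16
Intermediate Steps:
b = 1/44 (b = (63 - 64)/(-34 + 5*(-2)) = -1/(-34 - 10) = -1/(-44) = -1*(-1/44) = 1/44 ≈ 0.022727)
d(w, r) = √(r² + w²)
-48*(b + d(-3, -2)) = -48*(1/44 + √((-2)² + (-3)²)) = -48*(1/44 + √(4 + 9)) = -48*(1/44 + √13) = -12/11 - 48*√13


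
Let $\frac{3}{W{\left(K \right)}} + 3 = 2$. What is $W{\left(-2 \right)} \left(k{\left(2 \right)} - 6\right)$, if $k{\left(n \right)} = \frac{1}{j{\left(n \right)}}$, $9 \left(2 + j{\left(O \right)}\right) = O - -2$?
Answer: $\frac{279}{14} \approx 19.929$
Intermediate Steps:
$W{\left(K \right)} = -3$ ($W{\left(K \right)} = \frac{3}{-3 + 2} = \frac{3}{-1} = 3 \left(-1\right) = -3$)
$j{\left(O \right)} = - \frac{16}{9} + \frac{O}{9}$ ($j{\left(O \right)} = -2 + \frac{O - -2}{9} = -2 + \frac{O + 2}{9} = -2 + \frac{2 + O}{9} = -2 + \left(\frac{2}{9} + \frac{O}{9}\right) = - \frac{16}{9} + \frac{O}{9}$)
$k{\left(n \right)} = \frac{1}{- \frac{16}{9} + \frac{n}{9}}$
$W{\left(-2 \right)} \left(k{\left(2 \right)} - 6\right) = - 3 \left(\frac{9}{-16 + 2} - 6\right) = - 3 \left(\frac{9}{-14} - 6\right) = - 3 \left(9 \left(- \frac{1}{14}\right) - 6\right) = - 3 \left(- \frac{9}{14} - 6\right) = \left(-3\right) \left(- \frac{93}{14}\right) = \frac{279}{14}$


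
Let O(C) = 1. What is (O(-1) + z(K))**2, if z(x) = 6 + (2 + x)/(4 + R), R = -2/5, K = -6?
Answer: 2809/81 ≈ 34.679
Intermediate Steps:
R = -2/5 (R = -2*1/5 = -2/5 ≈ -0.40000)
z(x) = 59/9 + 5*x/18 (z(x) = 6 + (2 + x)/(4 - 2/5) = 6 + (2 + x)/(18/5) = 6 + (2 + x)*(5/18) = 6 + (5/9 + 5*x/18) = 59/9 + 5*x/18)
(O(-1) + z(K))**2 = (1 + (59/9 + (5/18)*(-6)))**2 = (1 + (59/9 - 5/3))**2 = (1 + 44/9)**2 = (53/9)**2 = 2809/81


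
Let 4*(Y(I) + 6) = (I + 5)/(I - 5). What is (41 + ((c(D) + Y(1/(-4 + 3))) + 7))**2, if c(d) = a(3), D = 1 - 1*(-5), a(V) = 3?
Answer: 72361/36 ≈ 2010.0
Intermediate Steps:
D = 6 (D = 1 + 5 = 6)
c(d) = 3
Y(I) = -6 + (5 + I)/(4*(-5 + I)) (Y(I) = -6 + ((I + 5)/(I - 5))/4 = -6 + ((5 + I)/(-5 + I))/4 = -6 + (5 + I)/(4*(-5 + I)))
(41 + ((c(D) + Y(1/(-4 + 3))) + 7))**2 = (41 + ((3 + (125 - 23/(-4 + 3))/(4*(-5 + 1/(-4 + 3)))) + 7))**2 = (41 + ((3 + (125 - 23/(-1))/(4*(-5 + 1/(-1)))) + 7))**2 = (41 + ((3 + (125 - 23*(-1))/(4*(-5 - 1))) + 7))**2 = (41 + ((3 + (1/4)*(125 + 23)/(-6)) + 7))**2 = (41 + ((3 + (1/4)*(-1/6)*148) + 7))**2 = (41 + ((3 - 37/6) + 7))**2 = (41 + (-19/6 + 7))**2 = (41 + 23/6)**2 = (269/6)**2 = 72361/36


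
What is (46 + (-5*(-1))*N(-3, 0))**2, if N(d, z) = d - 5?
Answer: 36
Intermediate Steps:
N(d, z) = -5 + d
(46 + (-5*(-1))*N(-3, 0))**2 = (46 + (-5*(-1))*(-5 - 3))**2 = (46 + 5*(-8))**2 = (46 - 40)**2 = 6**2 = 36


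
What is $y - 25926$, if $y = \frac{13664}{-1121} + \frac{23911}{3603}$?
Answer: $- \frac{104736581899}{4038963} \approx -25932.0$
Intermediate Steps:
$y = - \frac{22427161}{4038963}$ ($y = 13664 \left(- \frac{1}{1121}\right) + 23911 \cdot \frac{1}{3603} = - \frac{13664}{1121} + \frac{23911}{3603} = - \frac{22427161}{4038963} \approx -5.5527$)
$y - 25926 = - \frac{22427161}{4038963} - 25926 = - \frac{104736581899}{4038963}$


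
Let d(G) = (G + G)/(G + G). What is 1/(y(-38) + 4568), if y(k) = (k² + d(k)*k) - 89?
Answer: 1/5885 ≈ 0.00016992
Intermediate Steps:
d(G) = 1 (d(G) = (2*G)/((2*G)) = (2*G)*(1/(2*G)) = 1)
y(k) = -89 + k + k² (y(k) = (k² + 1*k) - 89 = (k² + k) - 89 = (k + k²) - 89 = -89 + k + k²)
1/(y(-38) + 4568) = 1/((-89 - 38 + (-38)²) + 4568) = 1/((-89 - 38 + 1444) + 4568) = 1/(1317 + 4568) = 1/5885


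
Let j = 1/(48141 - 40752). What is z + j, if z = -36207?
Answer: -267533522/7389 ≈ -36207.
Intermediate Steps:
j = 1/7389 ≈ 0.00013534
z + j = -36207 + 1/7389 = -267533522/7389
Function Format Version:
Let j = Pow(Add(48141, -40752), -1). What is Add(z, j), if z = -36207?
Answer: Rational(-267533522, 7389) ≈ -36207.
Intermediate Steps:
j = Rational(1, 7389) (j = Pow(7389, -1) = Rational(1, 7389) ≈ 0.00013534)
Add(z, j) = Add(-36207, Rational(1, 7389)) = Rational(-267533522, 7389)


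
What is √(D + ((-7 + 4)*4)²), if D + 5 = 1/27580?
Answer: √26432816795/13790 ≈ 11.790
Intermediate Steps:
D = -137899/27580 (D = -5 + 1/27580 = -137899/27580 ≈ -5.0000)
√(D + ((-7 + 4)*4)²) = √(-137899/27580 + ((-7 + 4)*4)²) = √(-137899/27580 + (-3*4)²) = √(-137899/27580 + (-12)²) = √(-137899/27580 + 144) = √(3833621/27580) = √26432816795/13790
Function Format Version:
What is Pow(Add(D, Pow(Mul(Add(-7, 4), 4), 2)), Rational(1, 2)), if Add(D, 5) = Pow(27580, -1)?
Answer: Mul(Rational(1, 13790), Pow(26432816795, Rational(1, 2))) ≈ 11.790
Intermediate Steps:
D = Rational(-137899, 27580) (D = Add(-5, Pow(27580, -1)) = Add(-5, Rational(1, 27580)) = Rational(-137899, 27580) ≈ -5.0000)
Pow(Add(D, Pow(Mul(Add(-7, 4), 4), 2)), Rational(1, 2)) = Pow(Add(Rational(-137899, 27580), Pow(Mul(Add(-7, 4), 4), 2)), Rational(1, 2)) = Pow(Add(Rational(-137899, 27580), Pow(Mul(-3, 4), 2)), Rational(1, 2)) = Pow(Add(Rational(-137899, 27580), Pow(-12, 2)), Rational(1, 2)) = Pow(Add(Rational(-137899, 27580), 144), Rational(1, 2)) = Pow(Rational(3833621, 27580), Rational(1, 2)) = Mul(Rational(1, 13790), Pow(26432816795, Rational(1, 2)))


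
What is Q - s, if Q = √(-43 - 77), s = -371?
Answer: 371 + 2*I*√30 ≈ 371.0 + 10.954*I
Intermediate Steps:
Q = 2*I*√30 (Q = √(-120) = 2*I*√30 ≈ 10.954*I)
Q - s = 2*I*√30 - 1*(-371) = 2*I*√30 + 371 = 371 + 2*I*√30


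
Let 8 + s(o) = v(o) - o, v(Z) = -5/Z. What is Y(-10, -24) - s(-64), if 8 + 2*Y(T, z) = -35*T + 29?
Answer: 8283/64 ≈ 129.42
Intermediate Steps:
Y(T, z) = 21/2 - 35*T/2 (Y(T, z) = -4 + (-35*T + 29)/2 = -4 + (29 - 35*T)/2 = -4 + (29/2 - 35*T/2) = 21/2 - 35*T/2)
s(o) = -8 - o - 5/o (s(o) = -8 + (-5/o - o) = -8 + (-o - 5/o) = -8 - o - 5/o)
Y(-10, -24) - s(-64) = (21/2 - 35/2*(-10)) - (-8 - 1*(-64) - 5/(-64)) = (21/2 + 175) - (-8 + 64 - 5*(-1/64)) = 371/2 - (-8 + 64 + 5/64) = 371/2 - 1*3589/64 = 371/2 - 3589/64 = 8283/64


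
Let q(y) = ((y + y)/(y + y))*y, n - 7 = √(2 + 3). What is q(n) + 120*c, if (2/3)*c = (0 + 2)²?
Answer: 727 + √5 ≈ 729.24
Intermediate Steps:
n = 7 + √5 (n = 7 + √(2 + 3) = 7 + √5 ≈ 9.2361)
q(y) = y (q(y) = ((2*y)/((2*y)))*y = ((2*y)*(1/(2*y)))*y = 1*y = y)
c = 6 (c = 3*(0 + 2)²/2 = (3/2)*2² = (3/2)*4 = 6)
q(n) + 120*c = (7 + √5) + 120*6 = (7 + √5) + 720 = 727 + √5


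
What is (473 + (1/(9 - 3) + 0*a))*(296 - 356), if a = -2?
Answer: -28390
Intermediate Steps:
(473 + (1/(9 - 3) + 0*a))*(296 - 356) = (473 + (1/(9 - 3) + 0*(-2)))*(296 - 356) = (473 + (1/6 + 0))*(-60) = (473 + (⅙ + 0))*(-60) = (473 + ⅙)*(-60) = (2839/6)*(-60) = -28390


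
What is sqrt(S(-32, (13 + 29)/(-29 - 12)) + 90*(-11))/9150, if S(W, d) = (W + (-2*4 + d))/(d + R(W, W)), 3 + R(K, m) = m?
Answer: I*sqrt(539307349)/6757275 ≈ 0.0034367*I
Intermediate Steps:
R(K, m) = -3 + m
S(W, d) = (-8 + W + d)/(-3 + W + d) (S(W, d) = (W + (-2*4 + d))/(d + (-3 + W)) = (W + (-8 + d))/(-3 + W + d) = (-8 + W + d)/(-3 + W + d))
sqrt(S(-32, (13 + 29)/(-29 - 12)) + 90*(-11))/9150 = sqrt((-8 - 32 + (13 + 29)/(-29 - 12))/(-3 - 32 + (13 + 29)/(-29 - 12)) + 90*(-11))/9150 = sqrt((-8 - 32 + 42/(-41))/(-3 - 32 + 42/(-41)) - 990)*(1/9150) = sqrt((-8 - 32 + 42*(-1/41))/(-3 - 32 + 42*(-1/41)) - 990)*(1/9150) = sqrt((-8 - 32 - 42/41)/(-3 - 32 - 42/41) - 990)*(1/9150) = sqrt(-1682/41/(-1477/41) - 990)*(1/9150) = sqrt(-41/1477*(-1682/41) - 990)*(1/9150) = sqrt(1682/1477 - 990)*(1/9150) = sqrt(-1460548/1477)*(1/9150) = (2*I*sqrt(539307349)/1477)*(1/9150) = I*sqrt(539307349)/6757275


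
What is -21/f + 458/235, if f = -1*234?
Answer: 37369/18330 ≈ 2.0387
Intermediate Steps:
f = -234
-21/f + 458/235 = -21/(-234) + 458/235 = -21*(-1/234) + 458*(1/235) = 7/78 + 458/235 = 37369/18330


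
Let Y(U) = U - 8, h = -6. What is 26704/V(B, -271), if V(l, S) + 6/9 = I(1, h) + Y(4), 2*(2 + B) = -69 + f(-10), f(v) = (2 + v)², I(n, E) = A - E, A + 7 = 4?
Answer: -80112/5 ≈ -16022.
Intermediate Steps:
A = -3 (A = -7 + 4 = -3)
I(n, E) = -3 - E
Y(U) = -8 + U
B = -9/2 (B = -2 + (-69 + (2 - 10)²)/2 = -2 + (-69 + (-8)²)/2 = -2 + (-69 + 64)/2 = -2 + (½)*(-5) = -2 - 5/2 = -9/2 ≈ -4.5000)
V(l, S) = -5/3 (V(l, S) = -⅔ + ((-3 - 1*(-6)) + (-8 + 4)) = -⅔ + ((-3 + 6) - 4) = -⅔ + (3 - 4) = -⅔ - 1 = -5/3)
26704/V(B, -271) = 26704/(-5/3) = 26704*(-⅗) = -80112/5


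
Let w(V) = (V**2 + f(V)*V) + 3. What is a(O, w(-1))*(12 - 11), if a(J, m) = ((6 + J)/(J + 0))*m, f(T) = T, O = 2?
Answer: 20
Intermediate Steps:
w(V) = 3 + 2*V**2 (w(V) = (V**2 + V*V) + 3 = (V**2 + V**2) + 3 = 2*V**2 + 3 = 3 + 2*V**2)
a(J, m) = m*(6 + J)/J (a(J, m) = ((6 + J)/J)*m = m*(6 + J)/J)
a(O, w(-1))*(12 - 11) = ((3 + 2*(-1)**2)*(6 + 2)/2)*(12 - 11) = ((3 + 2*1)*(1/2)*8)*1 = ((3 + 2)*(1/2)*8)*1 = (5*(1/2)*8)*1 = 20*1 = 20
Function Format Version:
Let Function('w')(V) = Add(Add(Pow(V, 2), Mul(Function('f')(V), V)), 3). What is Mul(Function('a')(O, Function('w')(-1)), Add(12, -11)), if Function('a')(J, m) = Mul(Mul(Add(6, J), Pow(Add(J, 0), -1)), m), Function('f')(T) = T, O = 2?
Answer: 20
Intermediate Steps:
Function('w')(V) = Add(3, Mul(2, Pow(V, 2))) (Function('w')(V) = Add(Add(Pow(V, 2), Mul(V, V)), 3) = Add(Add(Pow(V, 2), Pow(V, 2)), 3) = Add(Mul(2, Pow(V, 2)), 3) = Add(3, Mul(2, Pow(V, 2))))
Function('a')(J, m) = Mul(m, Pow(J, -1), Add(6, J)) (Function('a')(J, m) = Mul(Mul(Add(6, J), Pow(J, -1)), m) = Mul(Mul(Pow(J, -1), Add(6, J)), m) = Mul(m, Pow(J, -1), Add(6, J)))
Mul(Function('a')(O, Function('w')(-1)), Add(12, -11)) = Mul(Mul(Add(3, Mul(2, Pow(-1, 2))), Pow(2, -1), Add(6, 2)), Add(12, -11)) = Mul(Mul(Add(3, Mul(2, 1)), Rational(1, 2), 8), 1) = Mul(Mul(Add(3, 2), Rational(1, 2), 8), 1) = Mul(Mul(5, Rational(1, 2), 8), 1) = Mul(20, 1) = 20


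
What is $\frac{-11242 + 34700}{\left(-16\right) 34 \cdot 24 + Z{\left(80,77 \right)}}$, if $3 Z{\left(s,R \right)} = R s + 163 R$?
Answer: $- \frac{23458}{6819} \approx -3.4401$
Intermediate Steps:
$Z{\left(s,R \right)} = \frac{163 R}{3} + \frac{R s}{3}$ ($Z{\left(s,R \right)} = \frac{R s + 163 R}{3} = \frac{163 R + R s}{3} = \frac{163 R}{3} + \frac{R s}{3}$)
$\frac{-11242 + 34700}{\left(-16\right) 34 \cdot 24 + Z{\left(80,77 \right)}} = \frac{-11242 + 34700}{\left(-16\right) 34 \cdot 24 + \frac{1}{3} \cdot 77 \left(163 + 80\right)} = \frac{23458}{\left(-544\right) 24 + \frac{1}{3} \cdot 77 \cdot 243} = \frac{23458}{-13056 + 6237} = \frac{23458}{-6819} = 23458 \left(- \frac{1}{6819}\right) = - \frac{23458}{6819}$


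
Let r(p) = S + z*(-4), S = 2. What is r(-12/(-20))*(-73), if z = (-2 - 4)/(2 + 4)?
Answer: -438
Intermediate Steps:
z = -1 (z = -6/6 = -6*⅙ = -1)
r(p) = 6 (r(p) = 2 - 1*(-4) = 2 + 4 = 6)
r(-12/(-20))*(-73) = 6*(-73) = -438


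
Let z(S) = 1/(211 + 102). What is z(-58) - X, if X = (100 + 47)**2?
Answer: -6763616/313 ≈ -21609.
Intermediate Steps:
z(S) = 1/313
X = 21609 (X = 147**2 = 21609)
z(-58) - X = 1/313 - 1*21609 = 1/313 - 21609 = -6763616/313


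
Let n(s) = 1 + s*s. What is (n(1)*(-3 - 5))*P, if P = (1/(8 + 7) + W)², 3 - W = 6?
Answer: -30976/225 ≈ -137.67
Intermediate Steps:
W = -3 (W = 3 - 1*6 = 3 - 6 = -3)
n(s) = 1 + s²
P = 1936/225 (P = (1/(8 + 7) - 3)² = (1/15 - 3)² = (-44/15)² = 1936/225 ≈ 8.6044)
(n(1)*(-3 - 5))*P = ((1 + 1²)*(-3 - 5))*(1936/225) = ((1 + 1)*(-8))*(1936/225) = (2*(-8))*(1936/225) = -16*1936/225 = -30976/225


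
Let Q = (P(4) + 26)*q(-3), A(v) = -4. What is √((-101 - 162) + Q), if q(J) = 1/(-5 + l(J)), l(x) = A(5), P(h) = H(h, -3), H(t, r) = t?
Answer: I*√2397/3 ≈ 16.32*I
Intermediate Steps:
P(h) = h
l(x) = -4
q(J) = -⅑ (q(J) = 1/(-5 - 4) = 1/(-9) = -⅑)
Q = -10/3 (Q = (4 + 26)*(-⅑) = 30*(-⅑) = -10/3 ≈ -3.3333)
√((-101 - 162) + Q) = √((-101 - 162) - 10/3) = √(-263 - 10/3) = √(-799/3) = I*√2397/3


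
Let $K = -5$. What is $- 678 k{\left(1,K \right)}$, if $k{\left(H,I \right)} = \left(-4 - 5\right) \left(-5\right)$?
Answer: $-30510$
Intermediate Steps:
$k{\left(H,I \right)} = 45$ ($k{\left(H,I \right)} = \left(-9\right) \left(-5\right) = 45$)
$- 678 k{\left(1,K \right)} = \left(-678\right) 45 = -30510$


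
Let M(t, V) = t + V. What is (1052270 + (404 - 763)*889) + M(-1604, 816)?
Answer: 732331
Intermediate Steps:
M(t, V) = V + t
(1052270 + (404 - 763)*889) + M(-1604, 816) = (1052270 + (404 - 763)*889) + (816 - 1604) = (1052270 - 359*889) - 788 = (1052270 - 319151) - 788 = 733119 - 788 = 732331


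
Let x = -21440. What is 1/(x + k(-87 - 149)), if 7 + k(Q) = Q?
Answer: -1/21683 ≈ -4.6119e-5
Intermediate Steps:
k(Q) = -7 + Q
1/(x + k(-87 - 149)) = 1/(-21440 + (-7 + (-87 - 149))) = 1/(-21440 + (-7 - 236)) = 1/(-21440 - 243) = 1/(-21683) = -1/21683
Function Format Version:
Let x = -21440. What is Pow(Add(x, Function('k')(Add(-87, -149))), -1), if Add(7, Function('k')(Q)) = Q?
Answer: Rational(-1, 21683) ≈ -4.6119e-5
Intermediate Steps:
Function('k')(Q) = Add(-7, Q)
Pow(Add(x, Function('k')(Add(-87, -149))), -1) = Pow(Add(-21440, Add(-7, Add(-87, -149))), -1) = Pow(Add(-21440, Add(-7, -236)), -1) = Pow(Add(-21440, -243), -1) = Pow(-21683, -1) = Rational(-1, 21683)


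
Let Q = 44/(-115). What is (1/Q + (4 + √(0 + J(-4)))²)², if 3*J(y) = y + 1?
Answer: 173121/1936 + 2180*I/11 ≈ 89.422 + 198.18*I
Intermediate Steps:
Q = -44/115 (Q = 44*(-1/115) = -44/115 ≈ -0.38261)
J(y) = ⅓ + y/3 (J(y) = (y + 1)/3 = (1 + y)/3 = ⅓ + y/3)
(1/Q + (4 + √(0 + J(-4)))²)² = (1/(-44/115) + (4 + √(0 + (⅓ + (⅓)*(-4))))²)² = (-115/44 + (4 + √(0 + (⅓ - 4/3)))²)² = (-115/44 + (4 + √(0 - 1))²)² = (-115/44 + (4 + √(-1))²)² = (-115/44 + (4 + I)²)²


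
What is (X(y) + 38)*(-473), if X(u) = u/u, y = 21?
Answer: -18447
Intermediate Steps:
X(u) = 1
(X(y) + 38)*(-473) = (1 + 38)*(-473) = 39*(-473) = -18447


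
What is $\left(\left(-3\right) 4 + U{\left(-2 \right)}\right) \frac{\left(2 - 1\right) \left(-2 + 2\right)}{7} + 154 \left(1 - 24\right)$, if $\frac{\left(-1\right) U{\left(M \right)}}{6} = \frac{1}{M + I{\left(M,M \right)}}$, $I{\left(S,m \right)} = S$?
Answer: $-3542$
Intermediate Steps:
$U{\left(M \right)} = - \frac{3}{M}$ ($U{\left(M \right)} = - \frac{6}{M + M} = - \frac{6}{2 M} = - 6 \frac{1}{2 M} = - \frac{3}{M}$)
$\left(\left(-3\right) 4 + U{\left(-2 \right)}\right) \frac{\left(2 - 1\right) \left(-2 + 2\right)}{7} + 154 \left(1 - 24\right) = \left(\left(-3\right) 4 - \frac{3}{-2}\right) \frac{\left(2 - 1\right) \left(-2 + 2\right)}{7} + 154 \left(1 - 24\right) = \left(-12 - - \frac{3}{2}\right) 1 \cdot 0 \cdot \frac{1}{7} + 154 \left(-23\right) = \left(-12 + \frac{3}{2}\right) 0 \cdot \frac{1}{7} - 3542 = \left(- \frac{21}{2}\right) 0 - 3542 = 0 - 3542 = -3542$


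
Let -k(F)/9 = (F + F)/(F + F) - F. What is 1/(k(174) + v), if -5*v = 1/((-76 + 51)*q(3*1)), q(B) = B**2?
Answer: 1125/1751626 ≈ 0.00064226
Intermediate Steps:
k(F) = -9 + 9*F (k(F) = -9*((F + F)/(F + F) - F) = -9*((2*F)/((2*F)) - F) = -9*((2*F)*(1/(2*F)) - F) = -9*(1 - F) = -9 + 9*F)
v = 1/1125 (v = -1/(9*(-76 + 51))/5 = -1/(5*((-25*3**2))) = -1/(5*((-25*9))) = -1/5/(-225) = -1/5*(-1/225) = 1/1125 ≈ 0.00088889)
1/(k(174) + v) = 1/((-9 + 9*174) + 1/1125) = 1/((-9 + 1566) + 1/1125) = 1/(1557 + 1/1125) = 1/(1751626/1125) = 1125/1751626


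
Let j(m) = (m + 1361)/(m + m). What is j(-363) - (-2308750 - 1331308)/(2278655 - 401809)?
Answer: 192397450/340647549 ≈ 0.56480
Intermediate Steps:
j(m) = (1361 + m)/(2*m) (j(m) = (1361 + m)/((2*m)) = (1361 + m)*(1/(2*m)) = (1361 + m)/(2*m))
j(-363) - (-2308750 - 1331308)/(2278655 - 401809) = (½)*(1361 - 363)/(-363) - (-2308750 - 1331308)/(2278655 - 401809) = (½)*(-1/363)*998 - (-3640058)/1876846 = -499/363 - (-3640058)/1876846 = -499/363 - 1*(-1820029/938423) = -499/363 + 1820029/938423 = 192397450/340647549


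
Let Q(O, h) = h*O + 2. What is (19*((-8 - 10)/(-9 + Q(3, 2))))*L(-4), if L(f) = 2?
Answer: 684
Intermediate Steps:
Q(O, h) = 2 + O*h (Q(O, h) = O*h + 2 = 2 + O*h)
(19*((-8 - 10)/(-9 + Q(3, 2))))*L(-4) = (19*((-8 - 10)/(-9 + (2 + 3*2))))*2 = (19*(-18/(-9 + (2 + 6))))*2 = (19*(-18/(-9 + 8)))*2 = (19*(-18/(-1)))*2 = (19*(-18*(-1)))*2 = (19*18)*2 = 342*2 = 684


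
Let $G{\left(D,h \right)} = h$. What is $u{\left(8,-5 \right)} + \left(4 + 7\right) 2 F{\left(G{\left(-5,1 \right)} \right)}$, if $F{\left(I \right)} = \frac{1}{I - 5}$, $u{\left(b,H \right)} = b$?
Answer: $\frac{5}{2} \approx 2.5$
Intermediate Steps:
$F{\left(I \right)} = \frac{1}{-5 + I}$
$u{\left(8,-5 \right)} + \left(4 + 7\right) 2 F{\left(G{\left(-5,1 \right)} \right)} = 8 + \frac{\left(4 + 7\right) 2}{-5 + 1} = 8 + \frac{11 \cdot 2}{-4} = 8 + 22 \left(- \frac{1}{4}\right) = 8 - \frac{11}{2} = \frac{5}{2}$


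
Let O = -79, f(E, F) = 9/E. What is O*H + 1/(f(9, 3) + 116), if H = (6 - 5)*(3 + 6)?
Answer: -83186/117 ≈ -710.99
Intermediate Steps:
H = 9 (H = 1*9 = 9)
O*H + 1/(f(9, 3) + 116) = -79*9 + 1/(9/9 + 116) = -711 + 1/(9*(⅑) + 116) = -711 + 1/(1 + 116) = -711 + 1/117 = -83186/117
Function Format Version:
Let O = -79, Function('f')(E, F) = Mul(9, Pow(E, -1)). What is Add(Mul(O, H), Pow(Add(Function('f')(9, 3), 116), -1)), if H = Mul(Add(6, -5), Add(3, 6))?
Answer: Rational(-83186, 117) ≈ -710.99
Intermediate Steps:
H = 9 (H = Mul(1, 9) = 9)
Add(Mul(O, H), Pow(Add(Function('f')(9, 3), 116), -1)) = Add(Mul(-79, 9), Pow(Add(Mul(9, Pow(9, -1)), 116), -1)) = Add(-711, Pow(Add(Mul(9, Rational(1, 9)), 116), -1)) = Add(-711, Pow(Add(1, 116), -1)) = Add(-711, Pow(117, -1)) = Add(-711, Rational(1, 117)) = Rational(-83186, 117)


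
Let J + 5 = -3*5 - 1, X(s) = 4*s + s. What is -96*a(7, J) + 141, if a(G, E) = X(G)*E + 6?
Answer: 70125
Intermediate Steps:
X(s) = 5*s
J = -21 (J = -5 + (-3*5 - 1) = -5 + (-15 - 1) = -5 - 16 = -21)
a(G, E) = 6 + 5*E*G (a(G, E) = (5*G)*E + 6 = 5*E*G + 6 = 6 + 5*E*G)
-96*a(7, J) + 141 = -96*(6 + 5*(-21)*7) + 141 = -96*(6 - 735) + 141 = -96*(-729) + 141 = 69984 + 141 = 70125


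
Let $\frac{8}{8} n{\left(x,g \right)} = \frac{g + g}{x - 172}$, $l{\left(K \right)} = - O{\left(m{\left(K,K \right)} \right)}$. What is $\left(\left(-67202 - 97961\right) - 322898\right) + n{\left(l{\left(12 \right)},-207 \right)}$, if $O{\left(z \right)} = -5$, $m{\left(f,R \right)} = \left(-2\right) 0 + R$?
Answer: $- \frac{81505773}{167} \approx -4.8806 \cdot 10^{5}$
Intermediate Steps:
$m{\left(f,R \right)} = R$ ($m{\left(f,R \right)} = 0 + R = R$)
$l{\left(K \right)} = 5$ ($l{\left(K \right)} = \left(-1\right) \left(-5\right) = 5$)
$n{\left(x,g \right)} = \frac{2 g}{-172 + x}$ ($n{\left(x,g \right)} = \frac{g + g}{x - 172} = \frac{2 g}{-172 + x}$)
$\left(\left(-67202 - 97961\right) - 322898\right) + n{\left(l{\left(12 \right)},-207 \right)} = \left(\left(-67202 - 97961\right) - 322898\right) + 2 \left(-207\right) \frac{1}{-172 + 5} = \left(-165163 - 322898\right) + 2 \left(-207\right) \frac{1}{-167} = -488061 + 2 \left(-207\right) \left(- \frac{1}{167}\right) = -488061 + \frac{414}{167} = - \frac{81505773}{167}$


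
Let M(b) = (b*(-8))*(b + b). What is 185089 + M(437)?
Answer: -2870415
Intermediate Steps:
M(b) = -16*b**2 (M(b) = (-8*b)*(2*b) = -16*b**2)
185089 + M(437) = 185089 - 16*437**2 = 185089 - 16*190969 = 185089 - 3055504 = -2870415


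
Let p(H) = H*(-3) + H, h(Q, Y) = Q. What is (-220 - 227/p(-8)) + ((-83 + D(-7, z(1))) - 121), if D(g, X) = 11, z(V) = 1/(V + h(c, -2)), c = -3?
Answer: -6835/16 ≈ -427.19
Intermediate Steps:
z(V) = 1/(-3 + V) (z(V) = 1/(V - 3) = 1/(-3 + V))
p(H) = -2*H (p(H) = -3*H + H = -2*H)
(-220 - 227/p(-8)) + ((-83 + D(-7, z(1))) - 121) = (-220 - 227/((-2*(-8)))) + ((-83 + 11) - 121) = (-220 - 227/16) + (-72 - 121) = (-220 - 227*1/16) - 193 = (-220 - 227/16) - 193 = -3747/16 - 193 = -6835/16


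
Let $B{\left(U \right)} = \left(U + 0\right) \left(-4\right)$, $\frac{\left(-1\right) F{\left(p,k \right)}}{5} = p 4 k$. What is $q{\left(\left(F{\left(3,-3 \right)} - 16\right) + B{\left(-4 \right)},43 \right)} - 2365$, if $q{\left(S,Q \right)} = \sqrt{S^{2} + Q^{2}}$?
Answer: $-2365 + \sqrt{34249} \approx -2179.9$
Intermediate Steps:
$F{\left(p,k \right)} = - 20 k p$ ($F{\left(p,k \right)} = - 5 p 4 k = - 5 \cdot 4 p k = - 5 \cdot 4 k p = - 20 k p$)
$B{\left(U \right)} = - 4 U$ ($B{\left(U \right)} = U \left(-4\right) = - 4 U$)
$q{\left(S,Q \right)} = \sqrt{Q^{2} + S^{2}}$
$q{\left(\left(F{\left(3,-3 \right)} - 16\right) + B{\left(-4 \right)},43 \right)} - 2365 = \sqrt{43^{2} + \left(\left(\left(-20\right) \left(-3\right) 3 - 16\right) - -16\right)^{2}} - 2365 = \sqrt{1849 + \left(\left(180 - 16\right) + 16\right)^{2}} - 2365 = \sqrt{1849 + \left(164 + 16\right)^{2}} - 2365 = \sqrt{1849 + 180^{2}} - 2365 = \sqrt{1849 + 32400} - 2365 = \sqrt{34249} - 2365 = -2365 + \sqrt{34249}$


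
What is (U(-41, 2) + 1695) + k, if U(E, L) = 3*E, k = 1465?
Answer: 3037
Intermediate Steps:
(U(-41, 2) + 1695) + k = (3*(-41) + 1695) + 1465 = (-123 + 1695) + 1465 = 1572 + 1465 = 3037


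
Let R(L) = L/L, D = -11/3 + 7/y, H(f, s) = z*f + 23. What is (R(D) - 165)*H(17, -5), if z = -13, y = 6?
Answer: 32472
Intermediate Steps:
H(f, s) = 23 - 13*f (H(f, s) = -13*f + 23 = 23 - 13*f)
D = -5/2 (D = -11/3 + 7/6 = -5/2 ≈ -2.5000)
R(L) = 1
(R(D) - 165)*H(17, -5) = (1 - 165)*(23 - 13*17) = -164*(23 - 221) = -164*(-198) = 32472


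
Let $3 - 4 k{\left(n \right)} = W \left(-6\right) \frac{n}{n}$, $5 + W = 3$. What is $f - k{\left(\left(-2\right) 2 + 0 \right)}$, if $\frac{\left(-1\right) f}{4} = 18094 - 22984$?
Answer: $\frac{78249}{4} \approx 19562.0$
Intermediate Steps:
$W = -2$ ($W = -5 + 3 = -2$)
$f = 19560$ ($f = - 4 \left(18094 - 22984\right) = \left(-4\right) \left(-4890\right) = 19560$)
$k{\left(n \right)} = - \frac{9}{4}$ ($k{\left(n \right)} = \frac{3}{4} - \frac{\left(-2\right) \left(-6\right) \frac{n}{n}}{4} = \frac{3}{4} - \frac{12 \cdot 1}{4} = \frac{3}{4} - 3 = - \frac{9}{4}$)
$f - k{\left(\left(-2\right) 2 + 0 \right)} = 19560 - - \frac{9}{4} = 19560 + \frac{9}{4} = \frac{78249}{4}$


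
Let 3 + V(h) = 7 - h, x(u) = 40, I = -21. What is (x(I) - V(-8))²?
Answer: 784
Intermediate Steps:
V(h) = 4 - h (V(h) = -3 + (7 - h) = 4 - h)
(x(I) - V(-8))² = (40 - (4 - 1*(-8)))² = (40 - (4 + 8))² = (40 - 1*12)² = (40 - 12)² = 28² = 784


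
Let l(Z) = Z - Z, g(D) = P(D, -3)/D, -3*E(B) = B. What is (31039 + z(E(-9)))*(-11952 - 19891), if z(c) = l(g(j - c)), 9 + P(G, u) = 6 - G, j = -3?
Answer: -988374877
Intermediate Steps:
P(G, u) = -3 - G (P(G, u) = -9 + (6 - G) = -3 - G)
E(B) = -B/3
g(D) = (-3 - D)/D
l(Z) = 0
z(c) = 0
(31039 + z(E(-9)))*(-11952 - 19891) = (31039 + 0)*(-11952 - 19891) = 31039*(-31843) = -988374877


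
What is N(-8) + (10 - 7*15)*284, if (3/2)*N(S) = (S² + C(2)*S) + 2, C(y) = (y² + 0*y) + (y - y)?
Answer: -80872/3 ≈ -26957.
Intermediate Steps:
C(y) = y² (C(y) = (y² + 0) + 0 = y² + 0 = y²)
N(S) = 4/3 + 2*S²/3 + 8*S/3 (N(S) = 2*((S² + 2²*S) + 2)/3 = 2*((S² + 4*S) + 2)/3 = 2*(2 + S² + 4*S)/3 = 4/3 + 2*S²/3 + 8*S/3)
N(-8) + (10 - 7*15)*284 = (4/3 + (⅔)*(-8)² + (8/3)*(-8)) + (10 - 7*15)*284 = (4/3 + (⅔)*64 - 64/3) + (10 - 105)*284 = (4/3 + 128/3 - 64/3) - 95*284 = 68/3 - 26980 = -80872/3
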